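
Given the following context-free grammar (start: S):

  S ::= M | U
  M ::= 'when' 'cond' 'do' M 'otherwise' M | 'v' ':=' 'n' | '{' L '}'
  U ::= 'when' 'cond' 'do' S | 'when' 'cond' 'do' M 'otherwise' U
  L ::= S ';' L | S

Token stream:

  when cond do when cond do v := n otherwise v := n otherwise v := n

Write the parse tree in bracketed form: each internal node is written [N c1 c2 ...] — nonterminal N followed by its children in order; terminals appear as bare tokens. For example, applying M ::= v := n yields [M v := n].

[S [M when cond do [M when cond do [M v := n] otherwise [M v := n]] otherwise [M v := n]]]

S
M
when cond do M otherwise M
when cond do when cond do M otherwise M otherwise M
when cond do when cond do v := n otherwise M otherwise M
when cond do when cond do v := n otherwise v := n otherwise M
when cond do when cond do v := n otherwise v := n otherwise v := n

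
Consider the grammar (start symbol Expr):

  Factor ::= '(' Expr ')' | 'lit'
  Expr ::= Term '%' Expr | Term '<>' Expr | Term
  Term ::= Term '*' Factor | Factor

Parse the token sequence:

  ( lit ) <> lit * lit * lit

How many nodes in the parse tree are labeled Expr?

3

[Expr [Term [Factor ( [Expr [Term [Factor lit]]] )]] <> [Expr [Term [Term [Term [Factor lit]] * [Factor lit]] * [Factor lit]]]]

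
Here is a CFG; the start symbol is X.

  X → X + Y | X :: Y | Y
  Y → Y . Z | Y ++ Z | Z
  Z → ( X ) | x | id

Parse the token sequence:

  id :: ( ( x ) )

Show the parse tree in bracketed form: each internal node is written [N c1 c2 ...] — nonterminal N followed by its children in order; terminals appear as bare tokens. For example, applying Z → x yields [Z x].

X
X :: Y
Y :: Y
Z :: Y
id :: Y
id :: Z
id :: ( X )
id :: ( Y )
id :: ( Z )
id :: ( ( X ) )
id :: ( ( Y ) )
id :: ( ( Z ) )
id :: ( ( x ) )

[X [X [Y [Z id]]] :: [Y [Z ( [X [Y [Z ( [X [Y [Z x]]] )]]] )]]]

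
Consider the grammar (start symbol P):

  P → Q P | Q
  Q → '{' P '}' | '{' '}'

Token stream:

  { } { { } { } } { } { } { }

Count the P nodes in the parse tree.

7

[P [Q { }] [P [Q { [P [Q { }] [P [Q { }]]] }] [P [Q { }] [P [Q { }] [P [Q { }]]]]]]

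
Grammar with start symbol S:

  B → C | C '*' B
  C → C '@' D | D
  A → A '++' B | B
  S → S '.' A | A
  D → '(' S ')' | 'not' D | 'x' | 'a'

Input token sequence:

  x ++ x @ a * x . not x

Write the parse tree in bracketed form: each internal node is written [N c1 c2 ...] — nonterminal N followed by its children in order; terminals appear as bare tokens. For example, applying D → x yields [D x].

S
S . A
A . A
A ++ B . A
B ++ B . A
C ++ B . A
D ++ B . A
x ++ B . A
x ++ C * B . A
x ++ C @ D * B . A
x ++ D @ D * B . A
x ++ x @ D * B . A
x ++ x @ a * B . A
x ++ x @ a * C . A
x ++ x @ a * D . A
x ++ x @ a * x . A
x ++ x @ a * x . B
x ++ x @ a * x . C
x ++ x @ a * x . D
x ++ x @ a * x . not D
x ++ x @ a * x . not x

[S [S [A [A [B [C [D x]]]] ++ [B [C [C [D x]] @ [D a]] * [B [C [D x]]]]]] . [A [B [C [D not [D x]]]]]]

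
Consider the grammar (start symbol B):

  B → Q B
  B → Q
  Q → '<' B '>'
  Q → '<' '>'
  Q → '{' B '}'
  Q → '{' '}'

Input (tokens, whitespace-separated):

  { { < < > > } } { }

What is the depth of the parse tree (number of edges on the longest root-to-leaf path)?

8

[B [Q { [B [Q { [B [Q < [B [Q < >]] >]] }]] }] [B [Q { }]]]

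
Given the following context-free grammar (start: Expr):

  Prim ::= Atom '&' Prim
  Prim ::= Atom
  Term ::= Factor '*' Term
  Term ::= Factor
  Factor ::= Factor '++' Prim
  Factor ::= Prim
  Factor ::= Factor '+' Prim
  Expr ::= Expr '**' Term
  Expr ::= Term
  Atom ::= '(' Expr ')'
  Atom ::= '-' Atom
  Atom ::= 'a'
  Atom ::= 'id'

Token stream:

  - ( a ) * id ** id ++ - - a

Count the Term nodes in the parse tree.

4

[Expr [Expr [Term [Factor [Prim [Atom - [Atom ( [Expr [Term [Factor [Prim [Atom a]]]]] )]]]] * [Term [Factor [Prim [Atom id]]]]]] ** [Term [Factor [Factor [Prim [Atom id]]] ++ [Prim [Atom - [Atom - [Atom a]]]]]]]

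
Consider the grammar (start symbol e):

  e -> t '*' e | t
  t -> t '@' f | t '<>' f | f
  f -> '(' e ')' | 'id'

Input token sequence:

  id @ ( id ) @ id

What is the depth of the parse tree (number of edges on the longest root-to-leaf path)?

7

[e [t [t [t [f id]] @ [f ( [e [t [f id]]] )]] @ [f id]]]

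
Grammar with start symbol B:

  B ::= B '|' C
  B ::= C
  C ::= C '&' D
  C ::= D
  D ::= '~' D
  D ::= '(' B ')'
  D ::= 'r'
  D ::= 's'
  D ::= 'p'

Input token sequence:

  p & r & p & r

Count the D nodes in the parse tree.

4

[B [C [C [C [C [D p]] & [D r]] & [D p]] & [D r]]]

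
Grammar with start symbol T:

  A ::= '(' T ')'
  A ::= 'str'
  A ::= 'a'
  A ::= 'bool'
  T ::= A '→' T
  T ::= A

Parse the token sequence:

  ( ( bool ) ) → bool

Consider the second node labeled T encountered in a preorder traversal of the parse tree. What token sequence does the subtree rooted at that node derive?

( bool )

[T [A ( [T [A ( [T [A bool]] )]] )] → [T [A bool]]]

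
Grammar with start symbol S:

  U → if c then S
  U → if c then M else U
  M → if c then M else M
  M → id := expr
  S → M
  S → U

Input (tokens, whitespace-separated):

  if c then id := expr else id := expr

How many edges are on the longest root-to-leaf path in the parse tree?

[S [M if c then [M id := expr] else [M id := expr]]]

3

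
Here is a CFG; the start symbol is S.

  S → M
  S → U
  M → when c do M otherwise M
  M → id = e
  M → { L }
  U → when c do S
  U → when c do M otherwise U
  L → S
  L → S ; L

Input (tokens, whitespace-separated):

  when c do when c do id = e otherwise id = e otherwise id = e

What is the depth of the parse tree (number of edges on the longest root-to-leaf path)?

[S [M when c do [M when c do [M id = e] otherwise [M id = e]] otherwise [M id = e]]]

4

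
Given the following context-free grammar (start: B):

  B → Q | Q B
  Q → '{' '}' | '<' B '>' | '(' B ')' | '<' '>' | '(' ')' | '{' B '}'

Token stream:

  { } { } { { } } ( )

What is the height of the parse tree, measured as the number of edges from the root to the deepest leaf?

6

[B [Q { }] [B [Q { }] [B [Q { [B [Q { }]] }] [B [Q ( )]]]]]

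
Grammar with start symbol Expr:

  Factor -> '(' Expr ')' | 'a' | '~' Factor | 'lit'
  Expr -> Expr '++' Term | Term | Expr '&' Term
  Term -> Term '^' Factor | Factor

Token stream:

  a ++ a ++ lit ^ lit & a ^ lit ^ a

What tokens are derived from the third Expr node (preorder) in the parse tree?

[Expr [Expr [Expr [Expr [Term [Factor a]]] ++ [Term [Factor a]]] ++ [Term [Term [Factor lit]] ^ [Factor lit]]] & [Term [Term [Term [Factor a]] ^ [Factor lit]] ^ [Factor a]]]

a ++ a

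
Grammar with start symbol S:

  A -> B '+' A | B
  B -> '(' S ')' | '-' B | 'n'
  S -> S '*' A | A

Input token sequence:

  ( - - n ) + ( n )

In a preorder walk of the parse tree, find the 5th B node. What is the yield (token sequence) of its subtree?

[S [A [B ( [S [A [B - [B - [B n]]]]] )] + [A [B ( [S [A [B n]]] )]]]]

( n )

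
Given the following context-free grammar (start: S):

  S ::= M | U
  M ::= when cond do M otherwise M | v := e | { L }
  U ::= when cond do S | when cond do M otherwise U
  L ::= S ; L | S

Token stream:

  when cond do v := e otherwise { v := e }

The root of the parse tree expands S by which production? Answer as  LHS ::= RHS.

[S [M when cond do [M v := e] otherwise [M { [L [S [M v := e]]] }]]]

S ::= M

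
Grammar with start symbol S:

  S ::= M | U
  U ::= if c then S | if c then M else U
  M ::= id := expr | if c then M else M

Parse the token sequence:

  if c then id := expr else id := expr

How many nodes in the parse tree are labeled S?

[S [M if c then [M id := expr] else [M id := expr]]]

1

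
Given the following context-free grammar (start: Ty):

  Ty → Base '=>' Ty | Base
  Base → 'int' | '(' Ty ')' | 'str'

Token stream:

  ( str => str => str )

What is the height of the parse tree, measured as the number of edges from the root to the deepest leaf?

[Ty [Base ( [Ty [Base str] => [Ty [Base str] => [Ty [Base str]]]] )]]

6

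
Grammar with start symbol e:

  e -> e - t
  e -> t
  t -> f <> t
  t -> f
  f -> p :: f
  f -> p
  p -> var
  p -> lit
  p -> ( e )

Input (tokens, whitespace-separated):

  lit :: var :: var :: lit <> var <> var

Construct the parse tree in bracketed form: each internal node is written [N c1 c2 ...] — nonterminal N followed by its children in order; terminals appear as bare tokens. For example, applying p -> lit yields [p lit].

e
t
f <> t
p :: f <> t
lit :: f <> t
lit :: p :: f <> t
lit :: var :: f <> t
lit :: var :: p :: f <> t
lit :: var :: var :: f <> t
lit :: var :: var :: p <> t
lit :: var :: var :: lit <> t
lit :: var :: var :: lit <> f <> t
lit :: var :: var :: lit <> p <> t
lit :: var :: var :: lit <> var <> t
lit :: var :: var :: lit <> var <> f
lit :: var :: var :: lit <> var <> p
lit :: var :: var :: lit <> var <> var

[e [t [f [p lit] :: [f [p var] :: [f [p var] :: [f [p lit]]]]] <> [t [f [p var]] <> [t [f [p var]]]]]]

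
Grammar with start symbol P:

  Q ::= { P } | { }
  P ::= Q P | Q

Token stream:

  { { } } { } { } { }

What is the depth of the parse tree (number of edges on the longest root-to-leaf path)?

5

[P [Q { [P [Q { }]] }] [P [Q { }] [P [Q { }] [P [Q { }]]]]]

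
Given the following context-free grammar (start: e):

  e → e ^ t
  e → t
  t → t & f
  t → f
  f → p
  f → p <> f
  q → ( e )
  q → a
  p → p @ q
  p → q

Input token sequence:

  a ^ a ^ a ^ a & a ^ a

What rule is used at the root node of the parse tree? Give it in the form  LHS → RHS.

[e [e [e [e [e [t [f [p [q a]]]]] ^ [t [f [p [q a]]]]] ^ [t [f [p [q a]]]]] ^ [t [t [f [p [q a]]]] & [f [p [q a]]]]] ^ [t [f [p [q a]]]]]

e → e ^ t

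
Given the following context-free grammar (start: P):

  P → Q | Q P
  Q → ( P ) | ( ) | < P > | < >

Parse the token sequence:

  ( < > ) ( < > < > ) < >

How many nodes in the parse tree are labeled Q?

[P [Q ( [P [Q < >]] )] [P [Q ( [P [Q < >] [P [Q < >]]] )] [P [Q < >]]]]

6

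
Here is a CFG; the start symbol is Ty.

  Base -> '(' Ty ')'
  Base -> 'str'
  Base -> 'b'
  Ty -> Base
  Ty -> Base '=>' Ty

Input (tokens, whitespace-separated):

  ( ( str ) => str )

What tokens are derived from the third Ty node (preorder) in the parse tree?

[Ty [Base ( [Ty [Base ( [Ty [Base str]] )] => [Ty [Base str]]] )]]

str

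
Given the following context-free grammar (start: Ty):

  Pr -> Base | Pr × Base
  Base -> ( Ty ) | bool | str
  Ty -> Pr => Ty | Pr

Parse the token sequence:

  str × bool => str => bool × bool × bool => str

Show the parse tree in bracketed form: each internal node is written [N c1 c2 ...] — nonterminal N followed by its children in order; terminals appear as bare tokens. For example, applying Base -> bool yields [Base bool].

Ty
Pr => Ty
Pr × Base => Ty
Base × Base => Ty
str × Base => Ty
str × bool => Ty
str × bool => Pr => Ty
str × bool => Base => Ty
str × bool => str => Ty
str × bool => str => Pr => Ty
str × bool => str => Pr × Base => Ty
str × bool => str => Pr × Base × Base => Ty
str × bool => str => Base × Base × Base => Ty
str × bool => str => bool × Base × Base => Ty
str × bool => str => bool × bool × Base => Ty
str × bool => str => bool × bool × bool => Ty
str × bool => str => bool × bool × bool => Pr
str × bool => str => bool × bool × bool => Base
str × bool => str => bool × bool × bool => str

[Ty [Pr [Pr [Base str]] × [Base bool]] => [Ty [Pr [Base str]] => [Ty [Pr [Pr [Pr [Base bool]] × [Base bool]] × [Base bool]] => [Ty [Pr [Base str]]]]]]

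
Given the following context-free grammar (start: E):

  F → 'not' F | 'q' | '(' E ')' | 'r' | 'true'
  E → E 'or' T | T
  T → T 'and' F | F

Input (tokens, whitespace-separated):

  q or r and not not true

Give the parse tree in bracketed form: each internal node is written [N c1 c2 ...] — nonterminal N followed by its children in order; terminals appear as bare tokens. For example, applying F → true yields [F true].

E
E or T
T or T
F or T
q or T
q or T and F
q or F and F
q or r and F
q or r and not F
q or r and not not F
q or r and not not true

[E [E [T [F q]]] or [T [T [F r]] and [F not [F not [F true]]]]]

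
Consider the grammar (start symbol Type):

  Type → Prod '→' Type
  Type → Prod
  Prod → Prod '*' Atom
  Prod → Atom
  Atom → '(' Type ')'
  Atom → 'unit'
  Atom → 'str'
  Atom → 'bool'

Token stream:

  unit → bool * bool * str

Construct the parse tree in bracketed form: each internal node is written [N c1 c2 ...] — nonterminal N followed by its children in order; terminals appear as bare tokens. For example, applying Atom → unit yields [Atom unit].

Type
Prod → Type
Atom → Type
unit → Type
unit → Prod
unit → Prod * Atom
unit → Prod * Atom * Atom
unit → Atom * Atom * Atom
unit → bool * Atom * Atom
unit → bool * bool * Atom
unit → bool * bool * str

[Type [Prod [Atom unit]] → [Type [Prod [Prod [Prod [Atom bool]] * [Atom bool]] * [Atom str]]]]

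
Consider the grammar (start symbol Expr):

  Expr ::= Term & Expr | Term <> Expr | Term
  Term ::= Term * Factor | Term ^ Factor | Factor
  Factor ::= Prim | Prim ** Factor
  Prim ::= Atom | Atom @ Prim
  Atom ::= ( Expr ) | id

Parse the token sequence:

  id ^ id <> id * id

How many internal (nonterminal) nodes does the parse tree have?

[Expr [Term [Term [Factor [Prim [Atom id]]]] ^ [Factor [Prim [Atom id]]]] <> [Expr [Term [Term [Factor [Prim [Atom id]]]] * [Factor [Prim [Atom id]]]]]]

18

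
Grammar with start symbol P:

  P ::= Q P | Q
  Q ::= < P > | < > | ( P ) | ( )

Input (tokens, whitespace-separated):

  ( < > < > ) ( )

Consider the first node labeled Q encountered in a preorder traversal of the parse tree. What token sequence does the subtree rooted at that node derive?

[P [Q ( [P [Q < >] [P [Q < >]]] )] [P [Q ( )]]]

( < > < > )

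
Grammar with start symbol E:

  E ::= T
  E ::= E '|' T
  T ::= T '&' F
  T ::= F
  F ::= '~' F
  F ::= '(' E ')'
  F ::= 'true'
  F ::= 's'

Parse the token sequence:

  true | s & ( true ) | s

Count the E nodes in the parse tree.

4

[E [E [E [T [F true]]] | [T [T [F s]] & [F ( [E [T [F true]]] )]]] | [T [F s]]]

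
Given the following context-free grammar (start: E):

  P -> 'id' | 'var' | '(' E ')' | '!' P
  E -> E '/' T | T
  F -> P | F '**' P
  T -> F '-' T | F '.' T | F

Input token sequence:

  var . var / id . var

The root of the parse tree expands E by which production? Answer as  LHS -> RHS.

E -> E '/' T

[E [E [T [F [P var]] . [T [F [P var]]]]] / [T [F [P id]] . [T [F [P var]]]]]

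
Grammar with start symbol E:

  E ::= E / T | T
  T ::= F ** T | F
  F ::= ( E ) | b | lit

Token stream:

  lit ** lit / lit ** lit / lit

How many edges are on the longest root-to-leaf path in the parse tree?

6

[E [E [E [T [F lit] ** [T [F lit]]]] / [T [F lit] ** [T [F lit]]]] / [T [F lit]]]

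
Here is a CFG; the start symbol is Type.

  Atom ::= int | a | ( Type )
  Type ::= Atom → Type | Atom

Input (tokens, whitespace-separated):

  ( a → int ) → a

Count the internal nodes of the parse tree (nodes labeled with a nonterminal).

8

[Type [Atom ( [Type [Atom a] → [Type [Atom int]]] )] → [Type [Atom a]]]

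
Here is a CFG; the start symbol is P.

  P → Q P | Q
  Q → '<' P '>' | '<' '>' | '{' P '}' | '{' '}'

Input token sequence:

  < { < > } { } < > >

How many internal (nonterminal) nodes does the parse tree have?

[P [Q < [P [Q { [P [Q < >]] }] [P [Q { }] [P [Q < >]]]] >]]

10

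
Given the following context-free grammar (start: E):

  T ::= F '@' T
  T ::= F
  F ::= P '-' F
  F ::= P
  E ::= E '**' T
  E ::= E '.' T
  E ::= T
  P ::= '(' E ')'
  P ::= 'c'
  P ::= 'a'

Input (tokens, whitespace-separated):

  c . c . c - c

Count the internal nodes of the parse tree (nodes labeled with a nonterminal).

14

[E [E [E [T [F [P c]]]] . [T [F [P c]]]] . [T [F [P c] - [F [P c]]]]]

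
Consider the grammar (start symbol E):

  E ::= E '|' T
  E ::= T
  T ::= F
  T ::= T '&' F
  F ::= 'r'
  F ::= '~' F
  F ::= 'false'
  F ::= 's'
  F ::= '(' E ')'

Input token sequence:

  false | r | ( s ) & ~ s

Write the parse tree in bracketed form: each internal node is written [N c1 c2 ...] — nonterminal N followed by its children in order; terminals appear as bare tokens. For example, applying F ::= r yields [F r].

E
E | T
E | T | T
T | T | T
F | T | T
false | T | T
false | F | T
false | r | T
false | r | T & F
false | r | F & F
false | r | ( E ) & F
false | r | ( T ) & F
false | r | ( F ) & F
false | r | ( s ) & F
false | r | ( s ) & ~ F
false | r | ( s ) & ~ s

[E [E [E [T [F false]]] | [T [F r]]] | [T [T [F ( [E [T [F s]]] )]] & [F ~ [F s]]]]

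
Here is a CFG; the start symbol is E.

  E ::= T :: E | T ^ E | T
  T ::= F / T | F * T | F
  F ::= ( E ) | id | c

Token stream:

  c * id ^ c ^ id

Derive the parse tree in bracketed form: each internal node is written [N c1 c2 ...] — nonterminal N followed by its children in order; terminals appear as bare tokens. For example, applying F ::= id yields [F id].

[E [T [F c] * [T [F id]]] ^ [E [T [F c]] ^ [E [T [F id]]]]]

E
T ^ E
F * T ^ E
c * T ^ E
c * F ^ E
c * id ^ E
c * id ^ T ^ E
c * id ^ F ^ E
c * id ^ c ^ E
c * id ^ c ^ T
c * id ^ c ^ F
c * id ^ c ^ id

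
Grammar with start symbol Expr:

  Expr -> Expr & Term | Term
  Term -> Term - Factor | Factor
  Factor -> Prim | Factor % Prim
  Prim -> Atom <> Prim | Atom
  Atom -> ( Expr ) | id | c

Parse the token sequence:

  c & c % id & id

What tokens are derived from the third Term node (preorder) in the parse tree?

id

[Expr [Expr [Expr [Term [Factor [Prim [Atom c]]]]] & [Term [Factor [Factor [Prim [Atom c]]] % [Prim [Atom id]]]]] & [Term [Factor [Prim [Atom id]]]]]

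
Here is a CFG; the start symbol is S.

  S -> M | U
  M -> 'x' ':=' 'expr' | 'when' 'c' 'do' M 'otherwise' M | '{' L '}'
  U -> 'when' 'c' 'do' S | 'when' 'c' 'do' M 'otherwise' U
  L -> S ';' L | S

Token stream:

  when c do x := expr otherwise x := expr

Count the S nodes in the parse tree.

1

[S [M when c do [M x := expr] otherwise [M x := expr]]]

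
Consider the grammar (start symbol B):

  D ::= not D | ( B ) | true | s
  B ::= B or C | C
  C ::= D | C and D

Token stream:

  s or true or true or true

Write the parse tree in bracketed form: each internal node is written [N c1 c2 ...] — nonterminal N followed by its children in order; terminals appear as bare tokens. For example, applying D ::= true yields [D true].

[B [B [B [B [C [D s]]] or [C [D true]]] or [C [D true]]] or [C [D true]]]

B
B or C
B or C or C
B or C or C or C
C or C or C or C
D or C or C or C
s or C or C or C
s or D or C or C
s or true or C or C
s or true or D or C
s or true or true or C
s or true or true or D
s or true or true or true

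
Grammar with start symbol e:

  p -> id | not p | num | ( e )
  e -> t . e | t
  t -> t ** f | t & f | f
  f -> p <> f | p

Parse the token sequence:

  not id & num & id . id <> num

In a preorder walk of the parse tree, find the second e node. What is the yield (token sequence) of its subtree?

id <> num

[e [t [t [t [f [p not [p id]]]] & [f [p num]]] & [f [p id]]] . [e [t [f [p id] <> [f [p num]]]]]]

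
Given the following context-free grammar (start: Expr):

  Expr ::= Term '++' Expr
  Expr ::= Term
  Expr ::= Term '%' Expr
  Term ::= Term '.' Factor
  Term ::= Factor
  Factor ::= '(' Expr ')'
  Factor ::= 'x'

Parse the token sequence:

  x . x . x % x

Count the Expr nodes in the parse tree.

2

[Expr [Term [Term [Term [Factor x]] . [Factor x]] . [Factor x]] % [Expr [Term [Factor x]]]]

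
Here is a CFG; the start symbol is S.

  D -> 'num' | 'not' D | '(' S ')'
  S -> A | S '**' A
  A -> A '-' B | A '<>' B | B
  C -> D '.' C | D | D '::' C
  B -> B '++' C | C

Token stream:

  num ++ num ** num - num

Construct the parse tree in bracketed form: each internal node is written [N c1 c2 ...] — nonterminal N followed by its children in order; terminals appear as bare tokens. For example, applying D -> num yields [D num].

S
S ** A
A ** A
B ** A
B ++ C ** A
C ++ C ** A
D ++ C ** A
num ++ C ** A
num ++ D ** A
num ++ num ** A
num ++ num ** A - B
num ++ num ** B - B
num ++ num ** C - B
num ++ num ** D - B
num ++ num ** num - B
num ++ num ** num - C
num ++ num ** num - D
num ++ num ** num - num

[S [S [A [B [B [C [D num]]] ++ [C [D num]]]]] ** [A [A [B [C [D num]]]] - [B [C [D num]]]]]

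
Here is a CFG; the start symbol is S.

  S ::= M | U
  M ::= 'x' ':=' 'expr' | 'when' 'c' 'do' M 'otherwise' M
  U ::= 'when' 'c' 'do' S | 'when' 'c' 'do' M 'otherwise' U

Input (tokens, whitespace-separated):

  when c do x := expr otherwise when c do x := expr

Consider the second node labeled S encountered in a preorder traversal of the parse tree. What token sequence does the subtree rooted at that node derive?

x := expr

[S [U when c do [M x := expr] otherwise [U when c do [S [M x := expr]]]]]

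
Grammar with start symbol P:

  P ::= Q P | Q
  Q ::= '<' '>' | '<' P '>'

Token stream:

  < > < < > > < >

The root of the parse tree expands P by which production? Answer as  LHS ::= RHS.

[P [Q < >] [P [Q < [P [Q < >]] >] [P [Q < >]]]]

P ::= Q P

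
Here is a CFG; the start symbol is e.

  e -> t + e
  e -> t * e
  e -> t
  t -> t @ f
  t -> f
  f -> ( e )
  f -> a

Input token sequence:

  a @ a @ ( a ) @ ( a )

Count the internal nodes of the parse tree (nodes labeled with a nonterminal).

15

[e [t [t [t [t [f a]] @ [f a]] @ [f ( [e [t [f a]]] )]] @ [f ( [e [t [f a]]] )]]]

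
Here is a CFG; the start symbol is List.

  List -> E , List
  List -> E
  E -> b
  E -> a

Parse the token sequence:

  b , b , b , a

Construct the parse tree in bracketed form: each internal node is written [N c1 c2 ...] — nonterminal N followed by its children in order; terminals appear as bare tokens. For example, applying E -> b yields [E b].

[List [E b] , [List [E b] , [List [E b] , [List [E a]]]]]

List
E , List
b , List
b , E , List
b , b , List
b , b , E , List
b , b , b , List
b , b , b , E
b , b , b , a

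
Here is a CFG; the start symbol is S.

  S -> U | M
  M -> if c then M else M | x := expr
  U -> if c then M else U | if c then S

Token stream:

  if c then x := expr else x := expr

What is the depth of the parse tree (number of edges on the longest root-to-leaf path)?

[S [M if c then [M x := expr] else [M x := expr]]]

3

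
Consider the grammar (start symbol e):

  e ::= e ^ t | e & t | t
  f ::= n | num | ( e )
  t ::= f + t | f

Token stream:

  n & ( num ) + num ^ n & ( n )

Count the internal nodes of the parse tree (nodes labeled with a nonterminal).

20

[e [e [e [e [t [f n]]] & [t [f ( [e [t [f num]]] )] + [t [f num]]]] ^ [t [f n]]] & [t [f ( [e [t [f n]]] )]]]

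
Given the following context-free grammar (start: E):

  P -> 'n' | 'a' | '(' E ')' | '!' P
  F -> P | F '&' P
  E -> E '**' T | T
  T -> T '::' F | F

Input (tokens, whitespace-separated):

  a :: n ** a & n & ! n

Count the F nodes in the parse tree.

[E [E [T [T [F [P a]]] :: [F [P n]]]] ** [T [F [F [F [P a]] & [P n]] & [P ! [P n]]]]]

5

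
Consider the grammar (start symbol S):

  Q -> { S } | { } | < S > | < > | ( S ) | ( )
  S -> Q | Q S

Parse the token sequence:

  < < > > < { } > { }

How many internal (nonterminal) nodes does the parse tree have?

[S [Q < [S [Q < >]] >] [S [Q < [S [Q { }]] >] [S [Q { }]]]]

10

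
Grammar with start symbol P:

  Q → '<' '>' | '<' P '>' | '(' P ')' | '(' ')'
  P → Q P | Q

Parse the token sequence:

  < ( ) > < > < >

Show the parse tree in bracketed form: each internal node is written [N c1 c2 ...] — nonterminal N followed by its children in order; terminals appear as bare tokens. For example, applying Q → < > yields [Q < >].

[P [Q < [P [Q ( )]] >] [P [Q < >] [P [Q < >]]]]

P
Q P
< P > P
< Q > P
< ( ) > P
< ( ) > Q P
< ( ) > < > P
< ( ) > < > Q
< ( ) > < > < >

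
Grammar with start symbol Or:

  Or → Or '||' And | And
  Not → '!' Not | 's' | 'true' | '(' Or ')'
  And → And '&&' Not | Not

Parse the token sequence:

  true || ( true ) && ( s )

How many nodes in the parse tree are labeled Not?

5

[Or [Or [And [Not true]]] || [And [And [Not ( [Or [And [Not true]]] )]] && [Not ( [Or [And [Not s]]] )]]]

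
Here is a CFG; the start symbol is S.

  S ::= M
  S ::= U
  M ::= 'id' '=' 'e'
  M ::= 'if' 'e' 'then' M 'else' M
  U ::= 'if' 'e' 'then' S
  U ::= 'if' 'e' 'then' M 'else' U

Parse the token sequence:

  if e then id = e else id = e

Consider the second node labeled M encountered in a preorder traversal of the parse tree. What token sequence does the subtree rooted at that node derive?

[S [M if e then [M id = e] else [M id = e]]]

id = e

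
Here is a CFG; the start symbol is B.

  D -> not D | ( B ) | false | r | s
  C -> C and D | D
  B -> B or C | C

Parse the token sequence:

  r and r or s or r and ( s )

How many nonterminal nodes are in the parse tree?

16

[B [B [B [C [C [D r]] and [D r]]] or [C [D s]]] or [C [C [D r]] and [D ( [B [C [D s]]] )]]]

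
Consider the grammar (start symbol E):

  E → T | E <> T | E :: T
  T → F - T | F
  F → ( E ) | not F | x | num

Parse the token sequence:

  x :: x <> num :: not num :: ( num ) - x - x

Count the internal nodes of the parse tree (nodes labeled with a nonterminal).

[E [E [E [E [E [T [F x]]] :: [T [F x]]] <> [T [F num]]] :: [T [F not [F num]]]] :: [T [F ( [E [T [F num]]] )] - [T [F x] - [T [F x]]]]]

23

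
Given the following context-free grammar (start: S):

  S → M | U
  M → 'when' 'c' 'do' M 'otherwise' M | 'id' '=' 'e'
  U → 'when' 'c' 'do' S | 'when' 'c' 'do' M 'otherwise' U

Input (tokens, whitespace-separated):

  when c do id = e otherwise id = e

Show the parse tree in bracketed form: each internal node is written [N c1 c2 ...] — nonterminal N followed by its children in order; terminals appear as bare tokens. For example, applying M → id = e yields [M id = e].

[S [M when c do [M id = e] otherwise [M id = e]]]

S
M
when c do M otherwise M
when c do id = e otherwise M
when c do id = e otherwise id = e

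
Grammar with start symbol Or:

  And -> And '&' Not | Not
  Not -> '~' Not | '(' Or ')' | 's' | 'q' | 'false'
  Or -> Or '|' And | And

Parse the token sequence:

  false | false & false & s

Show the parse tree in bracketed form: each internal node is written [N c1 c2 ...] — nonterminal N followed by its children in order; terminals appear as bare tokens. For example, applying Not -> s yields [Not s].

Or
Or | And
And | And
Not | And
false | And
false | And & Not
false | And & Not & Not
false | Not & Not & Not
false | false & Not & Not
false | false & false & Not
false | false & false & s

[Or [Or [And [Not false]]] | [And [And [And [Not false]] & [Not false]] & [Not s]]]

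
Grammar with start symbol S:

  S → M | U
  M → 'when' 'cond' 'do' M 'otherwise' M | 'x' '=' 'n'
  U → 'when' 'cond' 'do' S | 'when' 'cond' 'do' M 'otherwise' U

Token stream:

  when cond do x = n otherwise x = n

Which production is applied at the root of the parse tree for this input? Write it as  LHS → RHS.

S → M

[S [M when cond do [M x = n] otherwise [M x = n]]]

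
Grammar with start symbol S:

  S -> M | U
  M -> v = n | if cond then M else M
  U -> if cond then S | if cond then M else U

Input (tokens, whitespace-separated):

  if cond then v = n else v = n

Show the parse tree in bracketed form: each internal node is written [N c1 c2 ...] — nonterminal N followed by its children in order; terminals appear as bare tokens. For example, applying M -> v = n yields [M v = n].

S
M
if cond then M else M
if cond then v = n else M
if cond then v = n else v = n

[S [M if cond then [M v = n] else [M v = n]]]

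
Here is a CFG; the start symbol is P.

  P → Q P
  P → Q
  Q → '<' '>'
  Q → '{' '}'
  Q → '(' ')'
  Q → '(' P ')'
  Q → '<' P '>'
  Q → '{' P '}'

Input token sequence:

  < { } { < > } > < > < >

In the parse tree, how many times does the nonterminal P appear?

[P [Q < [P [Q { }] [P [Q { [P [Q < >]] }]]] >] [P [Q < >] [P [Q < >]]]]

6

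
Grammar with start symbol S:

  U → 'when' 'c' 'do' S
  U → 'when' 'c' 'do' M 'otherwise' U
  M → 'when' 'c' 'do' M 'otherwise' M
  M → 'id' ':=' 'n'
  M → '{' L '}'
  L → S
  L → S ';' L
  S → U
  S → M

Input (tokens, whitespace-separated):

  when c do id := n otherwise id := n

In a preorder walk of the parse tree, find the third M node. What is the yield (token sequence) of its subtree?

[S [M when c do [M id := n] otherwise [M id := n]]]

id := n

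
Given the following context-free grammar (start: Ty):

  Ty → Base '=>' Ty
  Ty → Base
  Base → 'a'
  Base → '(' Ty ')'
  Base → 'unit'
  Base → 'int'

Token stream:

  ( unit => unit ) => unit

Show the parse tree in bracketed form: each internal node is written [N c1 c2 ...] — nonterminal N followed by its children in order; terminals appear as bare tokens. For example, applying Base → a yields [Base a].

Ty
Base => Ty
( Ty ) => Ty
( Base => Ty ) => Ty
( unit => Ty ) => Ty
( unit => Base ) => Ty
( unit => unit ) => Ty
( unit => unit ) => Base
( unit => unit ) => unit

[Ty [Base ( [Ty [Base unit] => [Ty [Base unit]]] )] => [Ty [Base unit]]]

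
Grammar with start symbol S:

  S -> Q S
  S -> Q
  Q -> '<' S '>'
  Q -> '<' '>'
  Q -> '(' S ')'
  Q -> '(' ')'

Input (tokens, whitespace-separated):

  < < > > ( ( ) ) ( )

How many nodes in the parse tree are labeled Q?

5

[S [Q < [S [Q < >]] >] [S [Q ( [S [Q ( )]] )] [S [Q ( )]]]]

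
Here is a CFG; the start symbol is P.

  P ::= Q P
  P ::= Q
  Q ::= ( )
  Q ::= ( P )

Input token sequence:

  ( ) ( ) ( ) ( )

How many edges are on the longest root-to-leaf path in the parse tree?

5

[P [Q ( )] [P [Q ( )] [P [Q ( )] [P [Q ( )]]]]]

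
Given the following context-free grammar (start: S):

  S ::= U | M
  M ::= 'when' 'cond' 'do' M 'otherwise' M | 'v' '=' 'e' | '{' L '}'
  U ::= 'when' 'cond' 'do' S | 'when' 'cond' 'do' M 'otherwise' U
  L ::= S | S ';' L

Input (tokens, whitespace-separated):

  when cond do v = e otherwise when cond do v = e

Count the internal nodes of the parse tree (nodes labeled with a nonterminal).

[S [U when cond do [M v = e] otherwise [U when cond do [S [M v = e]]]]]

6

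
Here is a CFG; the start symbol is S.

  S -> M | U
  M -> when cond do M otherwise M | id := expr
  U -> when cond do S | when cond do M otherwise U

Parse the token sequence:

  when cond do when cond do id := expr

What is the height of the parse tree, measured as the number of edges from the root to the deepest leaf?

6

[S [U when cond do [S [U when cond do [S [M id := expr]]]]]]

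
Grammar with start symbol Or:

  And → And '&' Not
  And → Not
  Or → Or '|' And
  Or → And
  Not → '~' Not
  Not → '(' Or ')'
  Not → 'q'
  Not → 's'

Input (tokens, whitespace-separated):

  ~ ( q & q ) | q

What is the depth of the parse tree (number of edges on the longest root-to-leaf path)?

[Or [Or [And [Not ~ [Not ( [Or [And [And [Not q]] & [Not q]]] )]]]] | [And [Not q]]]

9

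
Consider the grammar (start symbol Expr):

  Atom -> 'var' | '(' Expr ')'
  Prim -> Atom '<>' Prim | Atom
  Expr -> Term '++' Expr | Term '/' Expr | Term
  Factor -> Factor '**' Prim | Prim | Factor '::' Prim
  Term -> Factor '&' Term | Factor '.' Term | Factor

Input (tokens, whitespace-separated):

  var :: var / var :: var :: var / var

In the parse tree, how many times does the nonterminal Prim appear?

[Expr [Term [Factor [Factor [Prim [Atom var]]] :: [Prim [Atom var]]]] / [Expr [Term [Factor [Factor [Factor [Prim [Atom var]]] :: [Prim [Atom var]]] :: [Prim [Atom var]]]] / [Expr [Term [Factor [Prim [Atom var]]]]]]]

6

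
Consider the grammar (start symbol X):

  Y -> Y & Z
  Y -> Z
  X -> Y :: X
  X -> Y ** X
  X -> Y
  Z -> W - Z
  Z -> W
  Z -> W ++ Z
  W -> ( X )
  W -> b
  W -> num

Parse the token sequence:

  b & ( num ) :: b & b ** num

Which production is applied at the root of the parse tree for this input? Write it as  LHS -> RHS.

[X [Y [Y [Z [W b]]] & [Z [W ( [X [Y [Z [W num]]]] )]]] :: [X [Y [Y [Z [W b]]] & [Z [W b]]] ** [X [Y [Z [W num]]]]]]

X -> Y :: X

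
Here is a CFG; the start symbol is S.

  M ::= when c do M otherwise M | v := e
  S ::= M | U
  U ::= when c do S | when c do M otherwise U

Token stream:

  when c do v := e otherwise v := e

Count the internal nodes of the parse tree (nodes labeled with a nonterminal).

[S [M when c do [M v := e] otherwise [M v := e]]]

4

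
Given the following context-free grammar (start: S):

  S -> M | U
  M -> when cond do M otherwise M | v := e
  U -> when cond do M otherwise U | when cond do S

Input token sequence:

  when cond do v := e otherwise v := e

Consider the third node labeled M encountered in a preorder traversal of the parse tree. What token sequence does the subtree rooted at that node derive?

v := e

[S [M when cond do [M v := e] otherwise [M v := e]]]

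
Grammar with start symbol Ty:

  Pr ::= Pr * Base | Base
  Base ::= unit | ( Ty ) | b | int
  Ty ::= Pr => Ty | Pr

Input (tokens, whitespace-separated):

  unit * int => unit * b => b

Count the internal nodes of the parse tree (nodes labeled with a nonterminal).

13

[Ty [Pr [Pr [Base unit]] * [Base int]] => [Ty [Pr [Pr [Base unit]] * [Base b]] => [Ty [Pr [Base b]]]]]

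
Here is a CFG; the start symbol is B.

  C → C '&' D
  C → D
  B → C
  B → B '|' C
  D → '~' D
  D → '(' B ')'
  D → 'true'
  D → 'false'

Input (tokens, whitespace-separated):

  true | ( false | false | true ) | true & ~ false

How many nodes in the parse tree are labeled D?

[B [B [B [C [D true]]] | [C [D ( [B [B [B [C [D false]]] | [C [D false]]] | [C [D true]]] )]]] | [C [C [D true]] & [D ~ [D false]]]]

8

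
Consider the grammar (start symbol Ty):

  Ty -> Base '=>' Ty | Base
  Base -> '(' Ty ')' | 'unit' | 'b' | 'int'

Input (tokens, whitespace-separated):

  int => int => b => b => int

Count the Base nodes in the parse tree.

5

[Ty [Base int] => [Ty [Base int] => [Ty [Base b] => [Ty [Base b] => [Ty [Base int]]]]]]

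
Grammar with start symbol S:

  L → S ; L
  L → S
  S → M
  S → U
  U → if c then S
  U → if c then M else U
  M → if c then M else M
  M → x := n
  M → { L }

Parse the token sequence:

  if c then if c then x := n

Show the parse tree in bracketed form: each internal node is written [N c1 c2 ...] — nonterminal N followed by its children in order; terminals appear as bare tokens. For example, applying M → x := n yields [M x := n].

[S [U if c then [S [U if c then [S [M x := n]]]]]]

S
U
if c then S
if c then U
if c then if c then S
if c then if c then M
if c then if c then x := n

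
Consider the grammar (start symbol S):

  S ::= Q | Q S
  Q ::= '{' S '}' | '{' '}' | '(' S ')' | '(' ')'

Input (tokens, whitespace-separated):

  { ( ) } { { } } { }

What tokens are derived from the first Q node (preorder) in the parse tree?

[S [Q { [S [Q ( )]] }] [S [Q { [S [Q { }]] }] [S [Q { }]]]]

{ ( ) }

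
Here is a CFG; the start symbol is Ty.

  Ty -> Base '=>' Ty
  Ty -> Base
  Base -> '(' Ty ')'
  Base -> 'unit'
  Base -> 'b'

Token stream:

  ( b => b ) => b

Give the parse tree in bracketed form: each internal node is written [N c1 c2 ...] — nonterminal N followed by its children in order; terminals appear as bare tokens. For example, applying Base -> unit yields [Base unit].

[Ty [Base ( [Ty [Base b] => [Ty [Base b]]] )] => [Ty [Base b]]]

Ty
Base => Ty
( Ty ) => Ty
( Base => Ty ) => Ty
( b => Ty ) => Ty
( b => Base ) => Ty
( b => b ) => Ty
( b => b ) => Base
( b => b ) => b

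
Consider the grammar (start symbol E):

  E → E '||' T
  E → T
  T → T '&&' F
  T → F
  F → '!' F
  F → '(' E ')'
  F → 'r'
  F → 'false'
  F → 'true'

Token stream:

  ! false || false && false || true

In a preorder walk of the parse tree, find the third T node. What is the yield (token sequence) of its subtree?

[E [E [E [T [F ! [F false]]]] || [T [T [F false]] && [F false]]] || [T [F true]]]

false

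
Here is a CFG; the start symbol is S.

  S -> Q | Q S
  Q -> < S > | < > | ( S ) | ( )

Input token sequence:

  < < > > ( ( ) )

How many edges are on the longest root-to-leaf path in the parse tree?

[S [Q < [S [Q < >]] >] [S [Q ( [S [Q ( )]] )]]]

5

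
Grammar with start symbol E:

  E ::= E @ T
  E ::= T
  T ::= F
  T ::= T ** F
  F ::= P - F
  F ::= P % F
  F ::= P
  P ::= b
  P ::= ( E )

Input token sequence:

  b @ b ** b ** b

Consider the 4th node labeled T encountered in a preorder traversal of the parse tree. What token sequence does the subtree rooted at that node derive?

[E [E [T [F [P b]]]] @ [T [T [T [F [P b]]] ** [F [P b]]] ** [F [P b]]]]

b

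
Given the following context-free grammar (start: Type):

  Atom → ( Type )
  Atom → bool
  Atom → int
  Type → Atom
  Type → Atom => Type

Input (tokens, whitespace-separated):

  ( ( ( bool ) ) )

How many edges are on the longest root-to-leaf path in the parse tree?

[Type [Atom ( [Type [Atom ( [Type [Atom ( [Type [Atom bool]] )]] )]] )]]

8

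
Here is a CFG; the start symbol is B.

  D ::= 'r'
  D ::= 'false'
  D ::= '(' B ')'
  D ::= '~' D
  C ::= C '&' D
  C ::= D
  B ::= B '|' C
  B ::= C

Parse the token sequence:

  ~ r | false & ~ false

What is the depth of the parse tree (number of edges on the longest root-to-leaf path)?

[B [B [C [D ~ [D r]]]] | [C [C [D false]] & [D ~ [D false]]]]

5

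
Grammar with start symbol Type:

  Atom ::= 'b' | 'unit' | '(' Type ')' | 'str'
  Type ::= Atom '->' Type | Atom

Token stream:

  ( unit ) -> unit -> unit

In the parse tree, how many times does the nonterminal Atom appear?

[Type [Atom ( [Type [Atom unit]] )] -> [Type [Atom unit] -> [Type [Atom unit]]]]

4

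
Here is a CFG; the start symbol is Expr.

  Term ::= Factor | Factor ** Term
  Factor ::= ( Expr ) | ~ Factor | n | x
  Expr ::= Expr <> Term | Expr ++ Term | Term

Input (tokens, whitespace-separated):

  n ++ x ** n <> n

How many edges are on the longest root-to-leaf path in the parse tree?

[Expr [Expr [Expr [Term [Factor n]]] ++ [Term [Factor x] ** [Term [Factor n]]]] <> [Term [Factor n]]]

5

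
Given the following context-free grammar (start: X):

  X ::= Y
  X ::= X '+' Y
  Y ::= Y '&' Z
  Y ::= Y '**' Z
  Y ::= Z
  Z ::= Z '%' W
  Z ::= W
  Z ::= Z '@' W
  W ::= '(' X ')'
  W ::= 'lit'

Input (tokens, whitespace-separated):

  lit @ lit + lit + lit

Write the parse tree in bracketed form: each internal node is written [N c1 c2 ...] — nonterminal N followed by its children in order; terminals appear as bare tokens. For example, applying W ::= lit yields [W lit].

[X [X [X [Y [Z [Z [W lit]] @ [W lit]]]] + [Y [Z [W lit]]]] + [Y [Z [W lit]]]]

X
X + Y
X + Y + Y
Y + Y + Y
Z + Y + Y
Z @ W + Y + Y
W @ W + Y + Y
lit @ W + Y + Y
lit @ lit + Y + Y
lit @ lit + Z + Y
lit @ lit + W + Y
lit @ lit + lit + Y
lit @ lit + lit + Z
lit @ lit + lit + W
lit @ lit + lit + lit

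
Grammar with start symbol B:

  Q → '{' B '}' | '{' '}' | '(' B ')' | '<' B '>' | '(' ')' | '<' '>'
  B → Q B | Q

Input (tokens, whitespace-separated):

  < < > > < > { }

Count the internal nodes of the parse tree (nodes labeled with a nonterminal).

[B [Q < [B [Q < >]] >] [B [Q < >] [B [Q { }]]]]

8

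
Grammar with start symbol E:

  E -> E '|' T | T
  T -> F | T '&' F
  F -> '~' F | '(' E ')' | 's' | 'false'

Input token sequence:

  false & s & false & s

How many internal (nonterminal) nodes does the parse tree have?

[E [T [T [T [T [F false]] & [F s]] & [F false]] & [F s]]]

9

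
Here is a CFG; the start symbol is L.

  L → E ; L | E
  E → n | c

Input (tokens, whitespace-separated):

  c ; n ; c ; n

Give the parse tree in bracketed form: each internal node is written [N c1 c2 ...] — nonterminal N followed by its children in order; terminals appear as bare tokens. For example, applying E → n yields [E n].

L
E ; L
c ; L
c ; E ; L
c ; n ; L
c ; n ; E ; L
c ; n ; c ; L
c ; n ; c ; E
c ; n ; c ; n

[L [E c] ; [L [E n] ; [L [E c] ; [L [E n]]]]]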